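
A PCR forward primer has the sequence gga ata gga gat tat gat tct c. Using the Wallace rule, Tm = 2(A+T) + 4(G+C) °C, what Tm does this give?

60°C

A=7, T=7, G=6, C=2
A+T = 14, G+C = 8
Tm = 2×14 + 4×8 = 60°C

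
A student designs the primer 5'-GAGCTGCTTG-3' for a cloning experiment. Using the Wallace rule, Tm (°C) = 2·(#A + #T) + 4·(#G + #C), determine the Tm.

32°C

G=4, C=2, A=1, T=3
So N_AT = 4 and N_GC = 6.
Tm = 4·6 + 2·4 = 24 + 8 = 32°C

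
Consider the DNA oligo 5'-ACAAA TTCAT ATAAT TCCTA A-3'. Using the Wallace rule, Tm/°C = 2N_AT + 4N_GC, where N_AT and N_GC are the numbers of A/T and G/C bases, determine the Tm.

50°C

Base counts: G=0, A=10, T=7, C=4
AT pairs contribute 17, GC pairs contribute 4.
Tm = 2×17 + 4×4 = 50°C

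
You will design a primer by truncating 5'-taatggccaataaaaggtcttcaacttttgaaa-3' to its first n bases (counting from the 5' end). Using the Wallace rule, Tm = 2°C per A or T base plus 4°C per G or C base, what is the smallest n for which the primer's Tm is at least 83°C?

n = 32

First 31 bases: TAATGGCCAATAAAAGGTCTTCAACTTTTGA → Tm = 82°C (< 83°C)
First 32 bases: TAATGGCCAATAAAAGGTCTTCAACTTTTGAA → Tm = 84°C (≥ 83°C)
Since every base adds ≥2°C, Tm only increases with n, so the threshold is first crossed at n = 32.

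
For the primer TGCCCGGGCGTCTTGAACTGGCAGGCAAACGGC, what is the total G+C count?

22

Scanning the sequence gives G=12, A=6, C=10, T=5.
G+C = 12 + 10 = 22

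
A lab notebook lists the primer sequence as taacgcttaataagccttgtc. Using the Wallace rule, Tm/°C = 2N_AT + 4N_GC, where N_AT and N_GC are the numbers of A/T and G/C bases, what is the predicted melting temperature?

Base counts: C=5, T=7, G=3, A=6
AT pairs contribute 13, GC pairs contribute 8.
Tm = 2(13) + 4(8) = 26 + 32 = 58°C

58°C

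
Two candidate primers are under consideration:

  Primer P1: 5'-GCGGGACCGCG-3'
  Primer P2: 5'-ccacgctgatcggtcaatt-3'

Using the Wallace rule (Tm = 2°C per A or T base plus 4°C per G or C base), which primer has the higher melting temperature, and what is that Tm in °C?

Primer P1: A+T=1, G+C=10 → Tm = 2(1)+4(10) = 42°C
Primer P2: A+T=9, G+C=10 → Tm = 2(9)+4(10) = 58°C
42°C vs 58°C → primer P2 is higher.

Primer P2, 58°C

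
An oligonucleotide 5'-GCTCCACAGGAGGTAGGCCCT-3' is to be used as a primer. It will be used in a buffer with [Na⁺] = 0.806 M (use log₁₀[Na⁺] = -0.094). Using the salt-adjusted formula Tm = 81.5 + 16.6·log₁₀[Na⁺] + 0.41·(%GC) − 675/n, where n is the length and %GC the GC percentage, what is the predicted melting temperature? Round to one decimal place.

Length n = 21. Base counts: T=3, C=7, G=7, A=4
G+C = 14, so %GC = 14/21 × 100 = 66.667%
Salt term: 16.6 × (-0.094) = -1.56
GC term: 0.41 × 66.667 = 27.333; length term: −675/21 = −32.143
Tm = 81.5 + (-1.56) + 27.333 − 32.143 = 75.13 → 75.1°C

75.1°C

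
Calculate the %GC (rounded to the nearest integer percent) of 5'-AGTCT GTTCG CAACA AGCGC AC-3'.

Counting bases: G=5, C=7, T=4, A=6
G+C = 5 + 7 = 12 out of 22 bases
%GC = 12/22 × 100 = 54.55% ≈ 55%

55%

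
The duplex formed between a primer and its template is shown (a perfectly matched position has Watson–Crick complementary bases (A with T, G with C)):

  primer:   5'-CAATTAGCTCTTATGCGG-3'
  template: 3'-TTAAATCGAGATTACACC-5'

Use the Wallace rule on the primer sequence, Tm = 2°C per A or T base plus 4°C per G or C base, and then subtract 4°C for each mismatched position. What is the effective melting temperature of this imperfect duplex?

Primer base counts: A=4, T=6, G=4, C=4 → A+T=10, G+C=8
Perfect-match Tm = 2(10) + 4(8) = 20 + 32 = 52°C
Mismatches (positions where the bases are not complementary): 4 (at positions 1, 3, 12, 16)
Effective Tm = 52 − 4×4 = 52 − 16 = 36°C

36°C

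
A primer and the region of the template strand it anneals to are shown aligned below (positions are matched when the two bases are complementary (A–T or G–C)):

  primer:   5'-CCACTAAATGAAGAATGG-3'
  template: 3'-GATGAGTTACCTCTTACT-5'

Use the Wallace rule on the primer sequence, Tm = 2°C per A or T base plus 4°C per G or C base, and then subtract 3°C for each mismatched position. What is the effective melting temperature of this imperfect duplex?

Primer base counts: A=8, T=3, G=4, C=3 → A+T=11, G+C=7
Perfect-match Tm = 2(11) + 4(7) = 22 + 28 = 50°C
Mismatches (positions where the bases are not complementary): 4 (at positions 2, 6, 11, 18)
Effective Tm = 50 − 4×3 = 50 − 12 = 38°C

38°C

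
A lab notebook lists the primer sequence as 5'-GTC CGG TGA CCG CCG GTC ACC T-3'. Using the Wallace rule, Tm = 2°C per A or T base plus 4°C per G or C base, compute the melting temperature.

Counting bases: A=2, G=7, C=9, T=4
A+T = 6, G+C = 16
Tm = 2(6) + 4(16) = 12 + 64 = 76°C

76°C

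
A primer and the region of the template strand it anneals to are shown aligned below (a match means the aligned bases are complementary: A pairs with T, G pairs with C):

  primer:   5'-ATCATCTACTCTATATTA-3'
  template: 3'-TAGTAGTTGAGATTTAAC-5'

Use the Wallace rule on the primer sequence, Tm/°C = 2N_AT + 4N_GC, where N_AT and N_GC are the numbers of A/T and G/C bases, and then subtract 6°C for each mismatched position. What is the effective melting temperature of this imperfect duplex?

26°C

Primer base counts: A=6, T=8, G=0, C=4 → A+T=14, G+C=4
Perfect-match Tm = 2(14) + 4(4) = 28 + 16 = 44°C
Mismatches (positions where the bases are not complementary): 3 (at positions 7, 14, 18)
Effective Tm = 44 − 3×6 = 44 − 18 = 26°C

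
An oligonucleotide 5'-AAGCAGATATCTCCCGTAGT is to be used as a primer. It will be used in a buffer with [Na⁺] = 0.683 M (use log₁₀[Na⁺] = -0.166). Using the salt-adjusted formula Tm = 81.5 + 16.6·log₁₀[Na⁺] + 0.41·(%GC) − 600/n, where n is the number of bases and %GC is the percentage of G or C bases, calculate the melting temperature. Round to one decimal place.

67.2°C

Length n = 20. Base counts: C=5, T=5, A=6, G=4
G+C = 9, so %GC = 9/20 × 100 = 45%
Salt term: 16.6 × (-0.166) = -2.756
GC term: 0.41 × 45 = 18.45; length term: −600/20 = −30
Tm = 81.5 + (-2.756) + 18.45 − 30 = 67.194 → 67.2°C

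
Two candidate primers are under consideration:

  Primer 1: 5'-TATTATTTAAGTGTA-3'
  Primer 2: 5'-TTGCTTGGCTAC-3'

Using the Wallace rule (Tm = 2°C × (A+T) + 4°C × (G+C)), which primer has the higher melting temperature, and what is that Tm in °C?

Primer 2, 36°C

Primer 1: A+T=13, G+C=2 → Tm = 2(13)+4(2) = 34°C
Primer 2: A+T=6, G+C=6 → Tm = 2(6)+4(6) = 36°C
34°C vs 36°C → primer 2 is higher.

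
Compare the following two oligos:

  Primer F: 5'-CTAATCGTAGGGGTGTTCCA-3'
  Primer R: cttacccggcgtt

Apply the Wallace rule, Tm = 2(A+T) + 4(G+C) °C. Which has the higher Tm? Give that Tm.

Primer F, 60°C

Primer F: A+T=10, G+C=10 → Tm = 2(10)+4(10) = 60°C
Primer R: A+T=5, G+C=8 → Tm = 2(5)+4(8) = 42°C
60°C vs 42°C → primer F is higher.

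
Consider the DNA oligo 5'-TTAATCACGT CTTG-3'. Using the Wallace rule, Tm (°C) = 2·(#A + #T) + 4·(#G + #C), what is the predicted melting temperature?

C=3, T=6, G=2, A=3
A+T = 9, G+C = 5
Tm = 2×9 + 4×5 = 38°C

38°C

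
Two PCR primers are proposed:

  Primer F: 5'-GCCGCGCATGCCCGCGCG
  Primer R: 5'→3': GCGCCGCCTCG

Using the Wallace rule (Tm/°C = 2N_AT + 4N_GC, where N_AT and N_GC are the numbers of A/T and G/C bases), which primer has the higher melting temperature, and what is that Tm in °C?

Primer F: A+T=2, G+C=16 → Tm = 2(2)+4(16) = 68°C
Primer R: A+T=1, G+C=10 → Tm = 2(1)+4(10) = 42°C
68°C vs 42°C → primer F is higher.

Primer F, 68°C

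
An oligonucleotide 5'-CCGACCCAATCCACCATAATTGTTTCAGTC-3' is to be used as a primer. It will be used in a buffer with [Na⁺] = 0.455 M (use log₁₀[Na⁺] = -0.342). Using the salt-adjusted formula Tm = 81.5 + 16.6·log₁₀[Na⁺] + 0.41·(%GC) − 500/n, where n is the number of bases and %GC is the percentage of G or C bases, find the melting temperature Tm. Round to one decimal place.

78.3°C

Length n = 30. A=8, G=3, T=8, C=11
G+C = 14, so %GC = 14/30 × 100 = 46.667%
Salt term: 16.6 × (-0.342) = -5.677
GC term: 0.41 × 46.667 = 19.133; length term: −500/30 = −16.667
Tm = 81.5 + (-5.677) + 19.133 − 16.667 = 78.289 → 78.3°C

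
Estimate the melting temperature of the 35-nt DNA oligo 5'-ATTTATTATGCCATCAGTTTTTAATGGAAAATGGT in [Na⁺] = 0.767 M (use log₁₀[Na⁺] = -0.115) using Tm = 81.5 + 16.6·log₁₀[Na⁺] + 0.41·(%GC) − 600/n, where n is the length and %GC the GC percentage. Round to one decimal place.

73.0°C

Length n = 35. Base counts: C=3, T=15, G=6, A=11
G+C = 9, so %GC = 9/35 × 100 = 25.714%
Salt term: 16.6 × (-0.115) = -1.909
GC term: 0.41 × 25.714 = 10.543; length term: −600/35 = −17.143
Tm = 81.5 + (-1.909) + 10.543 − 17.143 = 72.991 → 73.0°C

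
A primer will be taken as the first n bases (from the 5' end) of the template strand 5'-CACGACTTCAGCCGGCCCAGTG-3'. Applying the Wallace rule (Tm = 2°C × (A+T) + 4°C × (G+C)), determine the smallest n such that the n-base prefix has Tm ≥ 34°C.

n = 11

First 10 bases: CACGACTTCA → Tm = 30°C (< 34°C)
First 11 bases: CACGACTTCAG → Tm = 34°C (≥ 34°C)
Each additional base adds 2°C (A/T) or 4°C (G/C), so Tm is non-decreasing in n; n = 11 is the first length to reach 34°C.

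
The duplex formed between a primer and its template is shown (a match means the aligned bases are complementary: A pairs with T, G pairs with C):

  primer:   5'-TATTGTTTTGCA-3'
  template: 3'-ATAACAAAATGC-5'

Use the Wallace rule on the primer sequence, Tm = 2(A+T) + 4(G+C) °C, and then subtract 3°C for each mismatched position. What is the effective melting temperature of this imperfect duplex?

24°C

Primer base counts: A=2, T=7, G=2, C=1 → A+T=9, G+C=3
Perfect-match Tm = 2(9) + 4(3) = 18 + 12 = 30°C
Mismatches (positions where the bases are not complementary): 2 (at positions 10, 12)
Effective Tm = 30 − 2×3 = 30 − 6 = 24°C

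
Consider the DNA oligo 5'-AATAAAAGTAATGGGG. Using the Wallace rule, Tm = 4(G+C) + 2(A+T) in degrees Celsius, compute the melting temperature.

42°C

Counting bases: A=8, T=3, C=0, G=5
A+T = 11, G+C = 5
Tm = 4·5 + 2·11 = 20 + 22 = 42°C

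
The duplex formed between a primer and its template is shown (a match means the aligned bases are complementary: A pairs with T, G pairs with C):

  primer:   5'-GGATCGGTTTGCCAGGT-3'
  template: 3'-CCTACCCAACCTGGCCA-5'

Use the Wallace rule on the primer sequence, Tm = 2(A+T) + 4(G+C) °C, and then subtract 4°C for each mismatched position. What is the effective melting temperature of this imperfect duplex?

38°C

Primer base counts: A=2, T=5, G=7, C=3 → A+T=7, G+C=10
Perfect-match Tm = 2(7) + 4(10) = 14 + 40 = 54°C
Mismatches (positions where the bases are not complementary): 4 (at positions 5, 10, 12, 14)
Effective Tm = 54 − 4×4 = 54 − 16 = 38°C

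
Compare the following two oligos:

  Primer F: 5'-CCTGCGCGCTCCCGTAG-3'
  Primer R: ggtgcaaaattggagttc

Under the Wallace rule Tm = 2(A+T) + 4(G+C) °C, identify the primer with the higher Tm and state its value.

Primer F, 60°C

Primer F: A+T=4, G+C=13 → Tm = 2(4)+4(13) = 60°C
Primer R: A+T=10, G+C=8 → Tm = 2(10)+4(8) = 52°C
60°C vs 52°C → primer F is higher.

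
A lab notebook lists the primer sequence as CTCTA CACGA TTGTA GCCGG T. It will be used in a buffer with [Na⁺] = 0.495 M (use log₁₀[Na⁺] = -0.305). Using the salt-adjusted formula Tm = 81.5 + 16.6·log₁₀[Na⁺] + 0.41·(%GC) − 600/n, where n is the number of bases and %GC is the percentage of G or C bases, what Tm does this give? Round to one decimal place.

69.3°C

Length n = 21. Base counts: A=4, C=6, T=6, G=5
G+C = 11, so %GC = 11/21 × 100 = 52.381%
Salt term: 16.6 × (-0.305) = -5.063
GC term: 0.41 × 52.381 = 21.476; length term: −600/21 = −28.571
Tm = 81.5 + (-5.063) + 21.476 − 28.571 = 69.342 → 69.3°C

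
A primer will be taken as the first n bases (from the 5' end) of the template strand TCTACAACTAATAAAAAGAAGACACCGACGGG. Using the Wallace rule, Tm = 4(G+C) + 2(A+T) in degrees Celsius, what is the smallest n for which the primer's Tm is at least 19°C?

First 7 bases: TCTACAA → Tm = 18°C (< 19°C)
First 8 bases: TCTACAAC → Tm = 22°C (≥ 19°C)
Since every base adds ≥2°C, Tm only increases with n, so the threshold is first crossed at n = 8.

n = 8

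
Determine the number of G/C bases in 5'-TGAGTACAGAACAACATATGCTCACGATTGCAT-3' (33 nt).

A=12, G=6, T=8, C=7
G+C = 6 + 7 = 13

13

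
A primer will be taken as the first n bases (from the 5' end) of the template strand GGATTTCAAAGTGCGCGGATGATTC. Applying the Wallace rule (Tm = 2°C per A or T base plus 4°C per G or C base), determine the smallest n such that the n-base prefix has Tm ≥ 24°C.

First 8 bases: GGATTTCA → Tm = 22°C (< 24°C)
First 9 bases: GGATTTCAA → Tm = 24°C (≥ 24°C)
Each additional base adds 2°C (A/T) or 4°C (G/C), so Tm is non-decreasing in n; n = 9 is the first length to reach 24°C.

n = 9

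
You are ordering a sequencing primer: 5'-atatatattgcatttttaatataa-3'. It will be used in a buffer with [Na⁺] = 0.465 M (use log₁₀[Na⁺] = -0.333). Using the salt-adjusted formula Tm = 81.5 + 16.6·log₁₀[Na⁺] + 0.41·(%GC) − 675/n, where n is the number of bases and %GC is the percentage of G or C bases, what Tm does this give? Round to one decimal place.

Length n = 24. Scanning the sequence gives A=10, C=1, G=1, T=12.
G+C = 2, so %GC = 2/24 × 100 = 8.333%
Salt term: 16.6 × (-0.333) = -5.528
GC term: 0.41 × 8.333 = 3.417; length term: −675/24 = −28.125
Tm = 81.5 + (-5.528) + 3.417 − 28.125 = 51.264 → 51.3°C

51.3°C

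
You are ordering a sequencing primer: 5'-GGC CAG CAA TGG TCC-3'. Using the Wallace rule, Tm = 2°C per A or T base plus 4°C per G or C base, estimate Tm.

50°C

Scanning the sequence gives T=2, C=5, A=3, G=5.
AT pairs contribute 5, GC pairs contribute 10.
Tm = 2(5) + 4(10) = 10 + 40 = 50°C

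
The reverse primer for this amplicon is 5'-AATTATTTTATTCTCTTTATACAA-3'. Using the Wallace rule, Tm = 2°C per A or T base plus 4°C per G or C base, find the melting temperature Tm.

Base counts: G=0, T=13, A=8, C=3
AT pairs contribute 21, GC pairs contribute 3.
Tm = 2(21) + 4(3) = 42 + 12 = 54°C

54°C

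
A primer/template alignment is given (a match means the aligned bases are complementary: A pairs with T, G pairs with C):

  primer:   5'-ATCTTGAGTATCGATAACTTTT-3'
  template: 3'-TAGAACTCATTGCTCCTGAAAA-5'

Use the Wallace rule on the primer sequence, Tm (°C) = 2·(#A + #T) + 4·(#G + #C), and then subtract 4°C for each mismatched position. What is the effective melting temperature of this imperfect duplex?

44°C

Primer base counts: A=6, T=10, G=3, C=3 → A+T=16, G+C=6
Perfect-match Tm = 2(16) + 4(6) = 32 + 24 = 56°C
Mismatches (positions where the bases are not complementary): 3 (at positions 11, 15, 16)
Effective Tm = 56 − 3×4 = 56 − 12 = 44°C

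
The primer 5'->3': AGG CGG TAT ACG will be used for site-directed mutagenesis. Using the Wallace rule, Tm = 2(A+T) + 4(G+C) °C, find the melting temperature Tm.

Base counts: C=2, A=3, G=5, T=2
A+T = 5, G+C = 7
Tm = 2×5 + 4×7 = 38°C

38°C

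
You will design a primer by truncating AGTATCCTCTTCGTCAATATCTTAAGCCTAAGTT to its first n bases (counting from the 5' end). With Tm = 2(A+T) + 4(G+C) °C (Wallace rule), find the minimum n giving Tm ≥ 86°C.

n = 32

First 31 bases: AGTATCCTCTTCGTCAATATCTTAAGCCTAA → Tm = 84°C (< 86°C)
First 32 bases: AGTATCCTCTTCGTCAATATCTTAAGCCTAAG → Tm = 88°C (≥ 86°C)
Each additional base adds 2°C (A/T) or 4°C (G/C), so Tm is non-decreasing in n; n = 32 is the first length to reach 86°C.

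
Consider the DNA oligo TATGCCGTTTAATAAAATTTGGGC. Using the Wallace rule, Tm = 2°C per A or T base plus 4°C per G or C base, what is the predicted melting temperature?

64°C

Scanning the sequence gives T=9, C=3, A=7, G=5.
A+T = 16, G+C = 8
Tm = 2×16 + 4×8 = 64°C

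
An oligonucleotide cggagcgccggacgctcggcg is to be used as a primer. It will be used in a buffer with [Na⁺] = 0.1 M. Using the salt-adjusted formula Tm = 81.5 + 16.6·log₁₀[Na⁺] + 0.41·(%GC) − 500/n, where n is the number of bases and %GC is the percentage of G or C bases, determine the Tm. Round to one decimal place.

76.2°C

Length n = 21. A=2, G=10, C=8, T=1
G+C = 18, so %GC = 18/21 × 100 = 85.714%
Salt term: 16.6 × (-1) = -16.6
GC term: 0.41 × 85.714 = 35.143; length term: −500/21 = −23.81
Tm = 81.5 + (-16.6) + 35.143 − 23.81 = 76.233 → 76.2°C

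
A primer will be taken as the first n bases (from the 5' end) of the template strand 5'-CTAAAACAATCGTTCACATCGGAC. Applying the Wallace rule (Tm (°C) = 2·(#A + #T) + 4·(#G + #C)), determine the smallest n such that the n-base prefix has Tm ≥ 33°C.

First 12 bases: CTAAAACAATCG → Tm = 32°C (< 33°C)
First 13 bases: CTAAAACAATCGT → Tm = 34°C (≥ 33°C)
Each additional base adds 2°C (A/T) or 4°C (G/C), so Tm is non-decreasing in n; n = 13 is the first length to reach 33°C.

n = 13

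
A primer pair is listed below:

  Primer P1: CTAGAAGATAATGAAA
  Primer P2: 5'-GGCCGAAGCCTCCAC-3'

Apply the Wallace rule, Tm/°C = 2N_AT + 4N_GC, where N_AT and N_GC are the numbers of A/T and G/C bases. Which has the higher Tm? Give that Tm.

Primer P2, 52°C

Primer P1: A+T=12, G+C=4 → Tm = 2(12)+4(4) = 40°C
Primer P2: A+T=4, G+C=11 → Tm = 2(4)+4(11) = 52°C
40°C vs 52°C → primer P2 is higher.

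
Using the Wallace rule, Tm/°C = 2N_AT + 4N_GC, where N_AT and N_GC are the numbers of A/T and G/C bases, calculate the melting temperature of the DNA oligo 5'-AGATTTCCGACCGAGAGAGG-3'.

62°C

C=4, T=3, G=7, A=6
AT pairs contribute 9, GC pairs contribute 11.
Tm = 2(9) + 4(11) = 18 + 44 = 62°C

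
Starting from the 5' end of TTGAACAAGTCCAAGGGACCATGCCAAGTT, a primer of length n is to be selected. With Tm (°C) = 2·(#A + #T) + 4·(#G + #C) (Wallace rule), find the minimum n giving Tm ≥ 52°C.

n = 18

First 17 bases: TTGAACAAGTCCAAGGG → Tm = 50°C (< 52°C)
First 18 bases: TTGAACAAGTCCAAGGGA → Tm = 52°C (≥ 52°C)
Since every base adds ≥2°C, Tm only increases with n, so the threshold is first crossed at n = 18.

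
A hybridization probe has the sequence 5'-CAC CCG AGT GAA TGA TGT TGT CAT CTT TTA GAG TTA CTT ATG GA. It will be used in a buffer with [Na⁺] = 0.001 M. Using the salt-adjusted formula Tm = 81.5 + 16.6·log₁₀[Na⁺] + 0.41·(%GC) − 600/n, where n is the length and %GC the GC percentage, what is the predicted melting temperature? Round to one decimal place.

33.9°C

Length n = 44. C=7, T=16, G=10, A=11
G+C = 17, so %GC = 17/44 × 100 = 38.636%
Salt term: 16.6 × (-3) = -49.8
GC term: 0.41 × 38.636 = 15.841; length term: −600/44 = −13.636
Tm = 81.5 + (-49.8) + 15.841 − 13.636 = 33.905 → 33.9°C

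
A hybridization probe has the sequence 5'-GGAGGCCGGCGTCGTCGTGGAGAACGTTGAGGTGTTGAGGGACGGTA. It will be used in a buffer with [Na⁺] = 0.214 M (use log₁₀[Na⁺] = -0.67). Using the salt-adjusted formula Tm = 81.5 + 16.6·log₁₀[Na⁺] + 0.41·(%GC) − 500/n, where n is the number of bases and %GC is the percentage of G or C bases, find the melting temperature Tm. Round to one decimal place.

85.9°C

Length n = 47. Base counts: T=9, A=8, C=7, G=23
G+C = 30, so %GC = 30/47 × 100 = 63.83%
Salt term: 16.6 × (-0.67) = -11.122
GC term: 0.41 × 63.83 = 26.17; length term: −500/47 = −10.638
Tm = 81.5 + (-11.122) + 26.17 − 10.638 = 85.91 → 85.9°C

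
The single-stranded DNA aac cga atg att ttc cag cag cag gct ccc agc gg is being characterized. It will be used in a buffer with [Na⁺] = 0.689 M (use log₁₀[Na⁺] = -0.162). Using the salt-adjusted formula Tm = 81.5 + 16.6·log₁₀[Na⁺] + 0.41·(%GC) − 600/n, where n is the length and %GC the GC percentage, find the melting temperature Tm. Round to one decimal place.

Length n = 35. G=9, A=9, C=11, T=6
G+C = 20, so %GC = 20/35 × 100 = 57.143%
Salt term: 16.6 × (-0.162) = -2.689
GC term: 0.41 × 57.143 = 23.429; length term: −600/35 = −17.143
Tm = 81.5 + (-2.689) + 23.429 − 17.143 = 85.097 → 85.1°C

85.1°C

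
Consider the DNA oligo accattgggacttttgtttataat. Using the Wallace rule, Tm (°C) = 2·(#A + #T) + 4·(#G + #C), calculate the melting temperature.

Scanning the sequence gives T=11, C=3, A=6, G=4.
So N_AT = 17 and N_GC = 7.
Tm = 4·7 + 2·17 = 28 + 34 = 62°C

62°C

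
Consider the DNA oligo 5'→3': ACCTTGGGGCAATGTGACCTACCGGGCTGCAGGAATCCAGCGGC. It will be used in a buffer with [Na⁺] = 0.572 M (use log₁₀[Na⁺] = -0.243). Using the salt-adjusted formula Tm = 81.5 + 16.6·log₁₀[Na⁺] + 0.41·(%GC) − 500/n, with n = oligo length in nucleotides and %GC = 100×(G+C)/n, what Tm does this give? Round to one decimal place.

92.2°C

Length n = 44. Base counts: A=9, C=13, T=7, G=15
G+C = 28, so %GC = 28/44 × 100 = 63.636%
Salt term: 16.6 × (-0.243) = -4.034
GC term: 0.41 × 63.636 = 26.091; length term: −500/44 = −11.364
Tm = 81.5 + (-4.034) + 26.091 − 11.364 = 92.193 → 92.2°C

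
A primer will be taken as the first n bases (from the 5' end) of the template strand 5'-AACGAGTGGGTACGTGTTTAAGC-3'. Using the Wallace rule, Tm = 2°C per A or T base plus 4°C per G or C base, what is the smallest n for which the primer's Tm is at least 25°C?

n = 9

First 8 bases: AACGAGTG → Tm = 24°C (< 25°C)
First 9 bases: AACGAGTGG → Tm = 28°C (≥ 25°C)
Since every base adds ≥2°C, Tm only increases with n, so the threshold is first crossed at n = 9.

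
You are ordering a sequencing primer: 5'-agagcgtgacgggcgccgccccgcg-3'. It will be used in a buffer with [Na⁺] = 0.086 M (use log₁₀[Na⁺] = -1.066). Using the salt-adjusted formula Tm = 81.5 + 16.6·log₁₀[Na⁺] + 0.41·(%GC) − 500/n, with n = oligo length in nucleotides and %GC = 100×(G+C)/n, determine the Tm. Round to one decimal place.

78.2°C

Length n = 25. A=3, C=10, G=11, T=1
G+C = 21, so %GC = 21/25 × 100 = 84%
Salt term: 16.6 × (-1.066) = -17.696
GC term: 0.41 × 84 = 34.44; length term: −500/25 = −20
Tm = 81.5 + (-17.696) + 34.44 − 20 = 78.244 → 78.2°C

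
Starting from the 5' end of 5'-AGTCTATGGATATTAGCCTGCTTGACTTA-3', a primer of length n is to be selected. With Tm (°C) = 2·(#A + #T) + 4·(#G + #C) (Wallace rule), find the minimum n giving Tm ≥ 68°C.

First 23 bases: AGTCTATGGATATTAGCCTGCTT → Tm = 64°C (< 68°C)
First 24 bases: AGTCTATGGATATTAGCCTGCTTG → Tm = 68°C (≥ 68°C)
Since every base adds ≥2°C, Tm only increases with n, so the threshold is first crossed at n = 24.

n = 24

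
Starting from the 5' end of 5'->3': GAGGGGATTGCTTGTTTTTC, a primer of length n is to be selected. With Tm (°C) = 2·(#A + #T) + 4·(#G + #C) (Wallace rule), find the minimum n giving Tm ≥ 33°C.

n = 11

First 10 bases: GAGGGGATTG → Tm = 32°C (< 33°C)
First 11 bases: GAGGGGATTGC → Tm = 36°C (≥ 33°C)
Each additional base adds 2°C (A/T) or 4°C (G/C), so Tm is non-decreasing in n; n = 11 is the first length to reach 33°C.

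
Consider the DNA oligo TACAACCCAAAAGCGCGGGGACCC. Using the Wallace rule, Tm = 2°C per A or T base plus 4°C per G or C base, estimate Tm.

Scanning the sequence gives T=1, G=6, A=8, C=9.
So N_AT = 9 and N_GC = 15.
Tm = 2(9) + 4(15) = 18 + 60 = 78°C

78°C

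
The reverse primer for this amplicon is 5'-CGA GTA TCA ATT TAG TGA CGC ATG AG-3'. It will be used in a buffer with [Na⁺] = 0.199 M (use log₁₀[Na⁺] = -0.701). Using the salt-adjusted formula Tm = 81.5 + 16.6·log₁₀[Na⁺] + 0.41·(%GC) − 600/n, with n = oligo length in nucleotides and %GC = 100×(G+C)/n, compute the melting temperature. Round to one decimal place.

Length n = 26. C=4, A=8, T=7, G=7
G+C = 11, so %GC = 11/26 × 100 = 42.308%
Salt term: 16.6 × (-0.701) = -11.637
GC term: 0.41 × 42.308 = 17.346; length term: −600/26 = −23.077
Tm = 81.5 + (-11.637) + 17.346 − 23.077 = 64.132 → 64.1°C

64.1°C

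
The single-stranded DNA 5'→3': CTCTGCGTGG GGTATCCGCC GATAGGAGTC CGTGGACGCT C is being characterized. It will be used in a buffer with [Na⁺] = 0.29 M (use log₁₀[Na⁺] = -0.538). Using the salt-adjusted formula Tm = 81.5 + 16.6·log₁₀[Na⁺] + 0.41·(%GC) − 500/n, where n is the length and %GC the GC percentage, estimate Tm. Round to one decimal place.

Length n = 41. Scanning the sequence gives T=9, A=5, C=12, G=15.
G+C = 27, so %GC = 27/41 × 100 = 65.854%
Salt term: 16.6 × (-0.538) = -8.931
GC term: 0.41 × 65.854 = 27; length term: −500/41 = −12.195
Tm = 81.5 + (-8.931) + 27 − 12.195 = 87.374 → 87.4°C

87.4°C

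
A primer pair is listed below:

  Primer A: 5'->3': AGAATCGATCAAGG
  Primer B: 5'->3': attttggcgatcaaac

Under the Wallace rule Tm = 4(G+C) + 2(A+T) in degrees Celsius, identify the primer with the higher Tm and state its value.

Primer A: A+T=8, G+C=6 → Tm = 2(8)+4(6) = 40°C
Primer B: A+T=10, G+C=6 → Tm = 2(10)+4(6) = 44°C
40°C vs 44°C → primer B is higher.

Primer B, 44°C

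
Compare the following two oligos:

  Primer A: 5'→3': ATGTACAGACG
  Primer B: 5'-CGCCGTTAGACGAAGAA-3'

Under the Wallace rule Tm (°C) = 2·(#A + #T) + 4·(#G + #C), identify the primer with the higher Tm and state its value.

Primer B, 52°C

Primer A: A+T=6, G+C=5 → Tm = 2(6)+4(5) = 32°C
Primer B: A+T=8, G+C=9 → Tm = 2(8)+4(9) = 52°C
32°C vs 52°C → primer B is higher.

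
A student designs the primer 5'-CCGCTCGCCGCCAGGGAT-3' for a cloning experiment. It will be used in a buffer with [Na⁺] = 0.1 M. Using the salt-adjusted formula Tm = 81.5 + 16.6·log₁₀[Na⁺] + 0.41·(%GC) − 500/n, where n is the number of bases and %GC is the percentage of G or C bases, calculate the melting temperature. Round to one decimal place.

Length n = 18. Counting bases: C=8, T=2, A=2, G=6
G+C = 14, so %GC = 14/18 × 100 = 77.778%
Salt term: 16.6 × (-1) = -16.6
GC term: 0.41 × 77.778 = 31.889; length term: −500/18 = −27.778
Tm = 81.5 + (-16.6) + 31.889 − 27.778 = 69.011 → 69.0°C

69.0°C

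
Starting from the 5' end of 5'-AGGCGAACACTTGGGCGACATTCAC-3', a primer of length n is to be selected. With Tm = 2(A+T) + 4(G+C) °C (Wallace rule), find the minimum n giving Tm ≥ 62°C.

n = 19

First 18 bases: AGGCGAACACTTGGGCGA → Tm = 58°C (< 62°C)
First 19 bases: AGGCGAACACTTGGGCGAC → Tm = 62°C (≥ 62°C)
Each additional base adds 2°C (A/T) or 4°C (G/C), so Tm is non-decreasing in n; n = 19 is the first length to reach 62°C.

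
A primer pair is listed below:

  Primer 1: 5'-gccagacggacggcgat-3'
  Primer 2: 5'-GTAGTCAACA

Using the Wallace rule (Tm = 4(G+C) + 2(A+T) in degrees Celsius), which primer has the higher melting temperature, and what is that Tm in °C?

Primer 1: A+T=5, G+C=12 → Tm = 2(5)+4(12) = 58°C
Primer 2: A+T=6, G+C=4 → Tm = 2(6)+4(4) = 28°C
58°C vs 28°C → primer 1 is higher.

Primer 1, 58°C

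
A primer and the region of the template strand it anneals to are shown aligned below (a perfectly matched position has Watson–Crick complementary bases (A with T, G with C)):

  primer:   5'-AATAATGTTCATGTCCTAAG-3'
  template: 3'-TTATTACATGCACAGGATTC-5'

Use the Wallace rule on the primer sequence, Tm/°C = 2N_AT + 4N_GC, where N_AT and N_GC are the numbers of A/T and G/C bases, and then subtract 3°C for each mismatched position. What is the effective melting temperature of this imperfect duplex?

Primer base counts: A=7, T=7, G=3, C=3 → A+T=14, G+C=6
Perfect-match Tm = 2(14) + 4(6) = 28 + 24 = 52°C
Mismatches (positions where the bases are not complementary): 2 (at positions 9, 11)
Effective Tm = 52 − 2×3 = 52 − 6 = 46°C

46°C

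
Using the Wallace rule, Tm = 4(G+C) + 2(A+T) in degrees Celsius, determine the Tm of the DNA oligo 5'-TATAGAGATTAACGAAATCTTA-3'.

C=2, A=10, G=3, T=7
So N_AT = 17 and N_GC = 5.
Tm = 2(17) + 4(5) = 34 + 20 = 54°C

54°C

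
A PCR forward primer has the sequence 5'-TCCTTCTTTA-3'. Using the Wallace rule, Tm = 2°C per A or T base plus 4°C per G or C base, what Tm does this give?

C=3, G=0, T=6, A=1
A+T = 7, G+C = 3
Tm = 4·3 + 2·7 = 12 + 14 = 26°C

26°C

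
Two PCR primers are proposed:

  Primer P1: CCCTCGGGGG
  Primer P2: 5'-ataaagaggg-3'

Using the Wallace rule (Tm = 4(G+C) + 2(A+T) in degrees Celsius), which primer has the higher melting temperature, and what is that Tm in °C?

Primer P1, 38°C

Primer P1: A+T=1, G+C=9 → Tm = 2(1)+4(9) = 38°C
Primer P2: A+T=6, G+C=4 → Tm = 2(6)+4(4) = 28°C
38°C vs 28°C → primer P1 is higher.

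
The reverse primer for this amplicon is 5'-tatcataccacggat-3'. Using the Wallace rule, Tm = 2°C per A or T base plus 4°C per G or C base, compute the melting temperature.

Base counts: G=2, T=4, A=5, C=4
A+T = 9, G+C = 6
Tm = 2(9) + 4(6) = 18 + 24 = 42°C

42°C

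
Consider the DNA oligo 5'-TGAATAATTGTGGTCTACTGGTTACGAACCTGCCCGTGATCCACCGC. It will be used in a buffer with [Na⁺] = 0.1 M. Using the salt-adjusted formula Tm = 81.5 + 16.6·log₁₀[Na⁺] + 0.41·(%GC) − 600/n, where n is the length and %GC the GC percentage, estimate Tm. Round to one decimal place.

73.1°C

Length n = 47. Counting bases: G=11, A=10, C=13, T=13
G+C = 24, so %GC = 24/47 × 100 = 51.064%
Salt term: 16.6 × (-1) = -16.6
GC term: 0.41 × 51.064 = 20.936; length term: −600/47 = −12.766
Tm = 81.5 + (-16.6) + 20.936 − 12.766 = 73.07 → 73.1°C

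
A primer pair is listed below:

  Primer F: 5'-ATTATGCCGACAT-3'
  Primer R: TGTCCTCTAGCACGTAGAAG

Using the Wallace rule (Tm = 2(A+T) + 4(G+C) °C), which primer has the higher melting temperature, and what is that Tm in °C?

Primer R, 60°C

Primer F: A+T=8, G+C=5 → Tm = 2(8)+4(5) = 36°C
Primer R: A+T=10, G+C=10 → Tm = 2(10)+4(10) = 60°C
36°C vs 60°C → primer R is higher.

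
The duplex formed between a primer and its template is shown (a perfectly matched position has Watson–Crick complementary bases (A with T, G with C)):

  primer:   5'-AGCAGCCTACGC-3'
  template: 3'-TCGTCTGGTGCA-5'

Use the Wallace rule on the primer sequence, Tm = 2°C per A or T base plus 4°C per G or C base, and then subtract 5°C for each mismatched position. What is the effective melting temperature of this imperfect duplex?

Primer base counts: A=3, T=1, G=3, C=5 → A+T=4, G+C=8
Perfect-match Tm = 2(4) + 4(8) = 8 + 32 = 40°C
Mismatches (positions where the bases are not complementary): 3 (at positions 6, 8, 12)
Effective Tm = 40 − 3×5 = 40 − 15 = 25°C

25°C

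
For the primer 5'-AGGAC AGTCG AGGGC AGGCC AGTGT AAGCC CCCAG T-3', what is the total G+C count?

23

Counting bases: G=13, C=10, A=9, T=4
Total G or C: 13 + 10 = 23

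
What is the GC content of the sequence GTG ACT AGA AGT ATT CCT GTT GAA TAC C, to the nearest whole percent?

39%

Counting bases: T=9, C=5, A=8, G=6
G+C = 6 + 5 = 11 out of 28 bases
%GC = 11/28 × 100 = 39.29% ≈ 39%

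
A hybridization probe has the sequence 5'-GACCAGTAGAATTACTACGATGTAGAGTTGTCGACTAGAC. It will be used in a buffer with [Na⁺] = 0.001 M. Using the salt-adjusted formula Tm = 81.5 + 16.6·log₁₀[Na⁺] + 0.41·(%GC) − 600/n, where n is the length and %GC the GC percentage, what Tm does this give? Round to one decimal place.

34.1°C

Length n = 40. Base counts: A=13, G=10, T=10, C=7
G+C = 17, so %GC = 17/40 × 100 = 42.5%
Salt term: 16.6 × (-3) = -49.8
GC term: 0.41 × 42.5 = 17.425; length term: −600/40 = −15
Tm = 81.5 + (-49.8) + 17.425 − 15 = 34.125 → 34.1°C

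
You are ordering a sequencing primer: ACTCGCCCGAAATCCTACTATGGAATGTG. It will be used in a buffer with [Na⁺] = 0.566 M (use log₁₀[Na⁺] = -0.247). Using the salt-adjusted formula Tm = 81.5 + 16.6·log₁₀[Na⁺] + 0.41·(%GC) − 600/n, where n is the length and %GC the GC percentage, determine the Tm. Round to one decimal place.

Length n = 29. Base counts: T=7, C=8, A=8, G=6
G+C = 14, so %GC = 14/29 × 100 = 48.276%
Salt term: 16.6 × (-0.247) = -4.1
GC term: 0.41 × 48.276 = 19.793; length term: −600/29 = −20.69
Tm = 81.5 + (-4.1) + 19.793 − 20.69 = 76.503 → 76.5°C

76.5°C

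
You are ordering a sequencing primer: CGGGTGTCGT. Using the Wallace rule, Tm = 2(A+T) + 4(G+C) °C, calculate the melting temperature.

34°C

Counting bases: T=3, G=5, A=0, C=2
AT pairs contribute 3, GC pairs contribute 7.
Tm = 2×3 + 4×7 = 34°C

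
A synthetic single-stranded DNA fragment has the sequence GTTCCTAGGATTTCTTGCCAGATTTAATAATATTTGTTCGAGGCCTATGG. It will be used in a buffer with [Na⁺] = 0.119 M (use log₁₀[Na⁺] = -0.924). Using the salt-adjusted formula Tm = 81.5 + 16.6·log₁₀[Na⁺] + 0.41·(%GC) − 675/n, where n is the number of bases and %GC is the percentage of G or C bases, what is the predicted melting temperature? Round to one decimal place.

68.2°C

Length n = 50. Counting bases: A=11, C=8, G=11, T=20
G+C = 19, so %GC = 19/50 × 100 = 38%
Salt term: 16.6 × (-0.924) = -15.338
GC term: 0.41 × 38 = 15.58; length term: −675/50 = −13.5
Tm = 81.5 + (-15.338) + 15.58 − 13.5 = 68.242 → 68.2°C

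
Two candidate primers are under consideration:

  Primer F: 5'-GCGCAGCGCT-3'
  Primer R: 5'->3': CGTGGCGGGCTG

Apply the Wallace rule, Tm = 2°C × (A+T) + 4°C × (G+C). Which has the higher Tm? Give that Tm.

Primer R, 44°C

Primer F: A+T=2, G+C=8 → Tm = 2(2)+4(8) = 36°C
Primer R: A+T=2, G+C=10 → Tm = 2(2)+4(10) = 44°C
36°C vs 44°C → primer R is higher.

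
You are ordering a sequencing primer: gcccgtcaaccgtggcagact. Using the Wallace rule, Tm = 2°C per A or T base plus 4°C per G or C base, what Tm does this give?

70°C

Scanning the sequence gives T=3, G=6, A=4, C=8.
A+T = 7, G+C = 14
Tm = 2×7 + 4×14 = 70°C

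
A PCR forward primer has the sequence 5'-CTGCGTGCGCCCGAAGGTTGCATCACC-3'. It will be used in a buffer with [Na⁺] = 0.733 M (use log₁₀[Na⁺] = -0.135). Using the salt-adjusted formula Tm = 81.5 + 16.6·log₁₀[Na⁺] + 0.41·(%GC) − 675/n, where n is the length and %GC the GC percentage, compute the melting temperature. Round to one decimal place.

Length n = 27. Base counts: G=8, A=4, C=10, T=5
G+C = 18, so %GC = 18/27 × 100 = 66.667%
Salt term: 16.6 × (-0.135) = -2.241
GC term: 0.41 × 66.667 = 27.333; length term: −675/27 = −25
Tm = 81.5 + (-2.241) + 27.333 − 25 = 81.592 → 81.6°C

81.6°C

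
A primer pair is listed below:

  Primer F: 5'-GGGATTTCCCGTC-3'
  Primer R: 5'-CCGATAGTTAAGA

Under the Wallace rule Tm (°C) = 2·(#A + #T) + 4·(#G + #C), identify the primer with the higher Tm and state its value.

Primer F: A+T=5, G+C=8 → Tm = 2(5)+4(8) = 42°C
Primer R: A+T=8, G+C=5 → Tm = 2(8)+4(5) = 36°C
42°C vs 36°C → primer F is higher.

Primer F, 42°C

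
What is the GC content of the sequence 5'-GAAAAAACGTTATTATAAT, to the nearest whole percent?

16%

C=1, A=10, G=2, T=6
G+C = 2 + 1 = 3 out of 19 bases
%GC = 3/19 × 100 = 15.79% ≈ 16%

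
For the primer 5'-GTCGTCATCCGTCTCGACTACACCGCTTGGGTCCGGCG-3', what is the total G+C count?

Counting bases: T=9, G=11, C=14, A=4
Total G or C: 11 + 14 = 25

25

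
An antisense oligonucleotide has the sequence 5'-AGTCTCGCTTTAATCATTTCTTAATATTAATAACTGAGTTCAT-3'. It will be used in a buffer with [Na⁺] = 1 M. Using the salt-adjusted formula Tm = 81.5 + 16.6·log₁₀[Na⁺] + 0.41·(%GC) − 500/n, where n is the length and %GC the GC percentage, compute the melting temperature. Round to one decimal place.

Length n = 43. A=13, C=7, G=4, T=19
G+C = 11, so %GC = 11/43 × 100 = 25.581%
Salt term: 16.6 × (0) = 0
GC term: 0.41 × 25.581 = 10.488; length term: −500/43 = −11.628
Tm = 81.5 + (0) + 10.488 − 11.628 = 80.36 → 80.4°C

80.4°C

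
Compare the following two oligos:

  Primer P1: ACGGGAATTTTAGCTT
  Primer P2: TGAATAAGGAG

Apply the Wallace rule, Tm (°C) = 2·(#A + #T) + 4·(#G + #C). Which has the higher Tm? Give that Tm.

Primer P1, 44°C

Primer P1: A+T=10, G+C=6 → Tm = 2(10)+4(6) = 44°C
Primer P2: A+T=7, G+C=4 → Tm = 2(7)+4(4) = 30°C
44°C vs 30°C → primer P1 is higher.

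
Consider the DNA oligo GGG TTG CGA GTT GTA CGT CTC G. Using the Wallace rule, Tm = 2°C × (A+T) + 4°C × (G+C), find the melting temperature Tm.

70°C

Scanning the sequence gives A=2, G=9, C=4, T=7.
A+T = 9, G+C = 13
Tm = 2×9 + 4×13 = 70°C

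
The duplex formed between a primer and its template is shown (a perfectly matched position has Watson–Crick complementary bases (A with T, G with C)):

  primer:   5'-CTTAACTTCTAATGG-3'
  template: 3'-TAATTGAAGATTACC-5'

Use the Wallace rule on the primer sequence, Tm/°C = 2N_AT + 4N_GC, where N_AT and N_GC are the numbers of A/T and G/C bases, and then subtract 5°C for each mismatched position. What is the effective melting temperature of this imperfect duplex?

Primer base counts: A=4, T=6, G=2, C=3 → A+T=10, G+C=5
Perfect-match Tm = 2(10) + 4(5) = 20 + 20 = 40°C
Mismatches (positions where the bases are not complementary): 1 (at position 1)
Effective Tm = 40 − 1×5 = 40 − 5 = 35°C

35°C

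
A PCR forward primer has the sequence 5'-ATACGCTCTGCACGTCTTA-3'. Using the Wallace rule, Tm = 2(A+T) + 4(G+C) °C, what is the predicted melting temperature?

56°C

Base counts: T=6, G=3, A=4, C=6
AT pairs contribute 10, GC pairs contribute 9.
Tm = 4·9 + 2·10 = 36 + 20 = 56°C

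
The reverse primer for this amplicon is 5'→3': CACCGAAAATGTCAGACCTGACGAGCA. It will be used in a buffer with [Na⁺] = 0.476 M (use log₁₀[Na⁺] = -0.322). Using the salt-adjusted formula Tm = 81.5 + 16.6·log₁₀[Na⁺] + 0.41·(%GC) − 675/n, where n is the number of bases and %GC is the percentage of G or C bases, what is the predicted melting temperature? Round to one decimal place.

Length n = 27. Scanning the sequence gives T=3, C=8, G=6, A=10.
G+C = 14, so %GC = 14/27 × 100 = 51.852%
Salt term: 16.6 × (-0.322) = -5.345
GC term: 0.41 × 51.852 = 21.259; length term: −675/27 = −25
Tm = 81.5 + (-5.345) + 21.259 − 25 = 72.414 → 72.4°C

72.4°C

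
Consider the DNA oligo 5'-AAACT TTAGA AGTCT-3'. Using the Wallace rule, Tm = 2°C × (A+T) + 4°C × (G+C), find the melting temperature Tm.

38°C

Scanning the sequence gives C=2, T=5, A=6, G=2.
So N_AT = 11 and N_GC = 4.
Tm = 4·4 + 2·11 = 16 + 22 = 38°C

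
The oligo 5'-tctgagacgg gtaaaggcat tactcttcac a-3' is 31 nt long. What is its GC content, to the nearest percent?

Counting bases: A=9, C=7, T=8, G=7
G+C = 7 + 7 = 14 out of 31 bases
%GC = 14/31 × 100 = 45.16% ≈ 45%

45%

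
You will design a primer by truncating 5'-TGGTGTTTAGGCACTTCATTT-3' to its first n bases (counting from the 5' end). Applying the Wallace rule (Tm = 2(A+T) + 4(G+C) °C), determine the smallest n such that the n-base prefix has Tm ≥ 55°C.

n = 20

First 19 bases: TGGTGTTTAGGCACTTCAT → Tm = 54°C (< 55°C)
First 20 bases: TGGTGTTTAGGCACTTCATT → Tm = 56°C (≥ 55°C)
Since every base adds ≥2°C, Tm only increases with n, so the threshold is first crossed at n = 20.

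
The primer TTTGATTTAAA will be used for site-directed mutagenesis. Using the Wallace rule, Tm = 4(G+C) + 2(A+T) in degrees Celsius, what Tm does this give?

T=6, G=1, C=0, A=4
So N_AT = 10 and N_GC = 1.
Tm = 4·1 + 2·10 = 4 + 20 = 24°C

24°C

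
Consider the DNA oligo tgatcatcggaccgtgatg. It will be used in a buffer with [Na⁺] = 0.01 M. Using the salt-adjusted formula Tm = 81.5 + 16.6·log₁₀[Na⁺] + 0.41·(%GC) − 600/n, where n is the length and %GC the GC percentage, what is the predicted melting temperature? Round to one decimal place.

38.3°C

Length n = 19. A=4, C=4, T=5, G=6
G+C = 10, so %GC = 10/19 × 100 = 52.632%
Salt term: 16.6 × (-2) = -33.2
GC term: 0.41 × 52.632 = 21.579; length term: −600/19 = −31.579
Tm = 81.5 + (-33.2) + 21.579 − 31.579 = 38.3 → 38.3°C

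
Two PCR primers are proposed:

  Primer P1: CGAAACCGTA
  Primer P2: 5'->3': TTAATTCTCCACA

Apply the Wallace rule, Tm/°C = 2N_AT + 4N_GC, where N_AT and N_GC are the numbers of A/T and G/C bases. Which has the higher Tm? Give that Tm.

Primer P2, 34°C

Primer P1: A+T=5, G+C=5 → Tm = 2(5)+4(5) = 30°C
Primer P2: A+T=9, G+C=4 → Tm = 2(9)+4(4) = 34°C
30°C vs 34°C → primer P2 is higher.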